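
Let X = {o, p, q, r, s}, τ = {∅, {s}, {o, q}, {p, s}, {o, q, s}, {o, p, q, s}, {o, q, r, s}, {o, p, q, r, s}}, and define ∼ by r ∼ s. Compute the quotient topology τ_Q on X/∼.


X/∼ = {[o], [p], [q], [r=s]}; |τ_Q| = 4.

Equivalence classes: [o], [p], [q], [r=s].
Quotient map π: X → X/∼ sends o ↦ [o], p ↦ [p], q ↦ [q], r ↦ [r=s], s ↦ [r=s].
For each subset V ⊆ X/∼, compute π^{-1}(V) ⊆ X and check whether π^{-1}(V) ∈ τ. V is open in τ_Q iff π^{-1}(V) ∈ τ.
  V = {}: π^{-1}(V) = ∅ ∈ τ ✓.
  V = {[o]}: π^{-1}(V) = {o} ∉ τ ✗.
  V = {[p]}: π^{-1}(V) = {p} ∉ τ ✗.
  V = {[o], [p]}: π^{-1}(V) = {o, p} ∉ τ ✗.
  V = {[q]}: π^{-1}(V) = {q} ∉ τ ✗.
  V = {[o], [q]}: π^{-1}(V) = {o, q} ∈ τ ✓.
  V = {[p], [q]}: π^{-1}(V) = {p, q} ∉ τ ✗.
  V = {[o], [p], [q]}: π^{-1}(V) = {o, p, q} ∉ τ ✗.
  V = {[r=s]}: π^{-1}(V) = {r, s} ∉ τ ✗.
  V = {[o], [r=s]}: π^{-1}(V) = {o, r, s} ∉ τ ✗.
  V = {[p], [r=s]}: π^{-1}(V) = {p, r, s} ∉ τ ✗.
  V = {[o], [p], [r=s]}: π^{-1}(V) = {o, p, r, s} ∉ τ ✗.
  V = {[q], [r=s]}: π^{-1}(V) = {q, r, s} ∉ τ ✗.
  V = {[o], [q], [r=s]}: π^{-1}(V) = {o, q, r, s} ∈ τ ✓.
  V = {[p], [q], [r=s]}: π^{-1}(V) = {p, q, r, s} ∉ τ ✗.
  V = {[o], [p], [q], [r=s]}: π^{-1}(V) = {o, p, q, r, s} ∈ τ ✓.
Open sets in the quotient: τ_Q = {{}, {[o], [q]}, {[o], [q], [r=s]}, {[o], [p], [q], [r=s]}} (4 elements).


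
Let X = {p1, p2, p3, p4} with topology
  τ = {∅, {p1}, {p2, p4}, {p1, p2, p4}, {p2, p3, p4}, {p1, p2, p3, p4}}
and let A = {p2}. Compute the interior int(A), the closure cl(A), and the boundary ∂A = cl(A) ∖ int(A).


int(A) = ∅, cl(A) = {p2, p3, p4}, ∂A = {p2, p3, p4}.

Closed sets in (X, τ) are complements of opens:
  closed(X, τ) = {∅, {p1}, {p3}, {p1, p3}, {p2, p3, p4}, {p1, p2, p3, p4}}.
int(A) = ⋃ {U ∈ τ : U ⊆ A}. Opens contained in A: ∅.
Taking the union of these: int(A) = ∅.
cl(A) = ⋂ {C closed : A ⊆ C}. Closed sets containing A: {p2, p3, p4}, {p1, p2, p3, p4}.
Intersecting these: cl(A) = {p2, p3, p4}.
∂A = cl(A) ∖ int(A) = {p2, p3, p4} ∖ ∅ = {p2, p3, p4}.


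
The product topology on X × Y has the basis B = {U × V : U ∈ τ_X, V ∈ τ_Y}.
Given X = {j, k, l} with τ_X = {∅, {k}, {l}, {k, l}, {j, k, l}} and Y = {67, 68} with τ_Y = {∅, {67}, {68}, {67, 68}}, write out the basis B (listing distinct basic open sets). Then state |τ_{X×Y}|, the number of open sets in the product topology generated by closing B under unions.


Basis B = {∅ × ∅, {k} × {67}, {k} × {68}, {l} × {67}, {l} × {68}, {k} × {67, 68}, {k, l} × {67}, {k, l} × {68}, {l} × {67, 68}, {j, k, l} × {67}, {j, k, l} × {68}, {k, l} × {67, 68}, {j, k, l} × {67, 68}}; |τ_{X×Y}| = 25.

Enumerate products U × V with U ∈ τ_X, V ∈ τ_Y (deduplicated):
  ∅ × ∅ = {} (∅)
  {k} × {67} = {(k,67)}
  {k} × {68} = {(k,68)}
  {l} × {67} = {(l,67)}
  {l} × {68} = {(l,68)}
  {k} × {67, 68} = {(k,67), (k,68)}
  {k, l} × {67} = {(k,67), (l,67)}
  {k, l} × {68} = {(k,68), (l,68)}
  {l} × {67, 68} = {(l,67), (l,68)}
  {j, k, l} × {67} = {(j,67), (k,67), (l,67)}
  {j, k, l} × {68} = {(j,68), (k,68), (l,68)}
  {k, l} × {67, 68} = {(k,67), (k,68), (l,67), (l,68)}
  {j, k, l} × {67, 68} = {(j,67), (j,68), (k,67), (k,68), (l,67), (l,68)}
These 13 distinct sets form the basis B.
Close under arbitrary unions to get τ_{X×Y}; counting gives |τ_{X×Y}| = 25.


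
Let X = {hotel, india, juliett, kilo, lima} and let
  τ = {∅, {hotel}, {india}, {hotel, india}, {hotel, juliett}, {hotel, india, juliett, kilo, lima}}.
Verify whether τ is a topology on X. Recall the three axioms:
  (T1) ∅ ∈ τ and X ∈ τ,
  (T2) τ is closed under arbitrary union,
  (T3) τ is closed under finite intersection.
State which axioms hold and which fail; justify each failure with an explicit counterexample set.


τ is NOT a topology on X.

Axiom (T1): ∅ ∈ τ? Yes; X ∈ τ? Yes.
Axiom (T2/T3): check pairwise unions and intersections of members of τ.
Counterexample for (T2): {india} ∪ {hotel, juliett} = {hotel, india, juliett} ∉ τ. Therefore τ is NOT a topology.


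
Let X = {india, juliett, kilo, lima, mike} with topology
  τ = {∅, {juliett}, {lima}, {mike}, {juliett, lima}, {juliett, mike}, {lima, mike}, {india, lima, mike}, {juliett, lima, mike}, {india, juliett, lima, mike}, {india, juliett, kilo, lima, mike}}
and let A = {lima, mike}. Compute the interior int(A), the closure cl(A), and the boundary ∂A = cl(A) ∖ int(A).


int(A) = {lima, mike}, cl(A) = {india, kilo, lima, mike}, ∂A = {india, kilo}.

Closed sets in (X, τ) are complements of opens:
  closed(X, τ) = {∅, {kilo}, {india, kilo}, {juliett, kilo}, {india, juliett, kilo}, {india, kilo, lima}, {india, kilo, mike}, {india, juliett, kilo, lima}, {india, juliett, kilo, mike}, {india, kilo, lima, mike}, {india, juliett, kilo, lima, mike}}.
int(A) = ⋃ {U ∈ τ : U ⊆ A}. Opens contained in A: ∅, {lima}, {mike}, {lima, mike}.
Taking the union of these: int(A) = {lima, mike}.
cl(A) = ⋂ {C closed : A ⊆ C}. Closed sets containing A: {india, kilo, lima, mike}, {india, juliett, kilo, lima, mike}.
Intersecting these: cl(A) = {india, kilo, lima, mike}.
∂A = cl(A) ∖ int(A) = {india, kilo, lima, mike} ∖ {lima, mike} = {india, kilo}.


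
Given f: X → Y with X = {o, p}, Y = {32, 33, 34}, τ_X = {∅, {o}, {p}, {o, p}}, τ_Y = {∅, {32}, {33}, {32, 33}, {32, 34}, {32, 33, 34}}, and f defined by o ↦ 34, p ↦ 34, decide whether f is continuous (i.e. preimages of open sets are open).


f IS continuous.

Compute f^{-1}(U) for each U ∈ τ_Y:
  U = ∅: f^{-1}(U) = ∅ ∈ τ_X ✓.
  U = {32}: f^{-1}(U) = ∅ ∈ τ_X ✓.
  U = {33}: f^{-1}(U) = ∅ ∈ τ_X ✓.
  U = {32, 33}: f^{-1}(U) = ∅ ∈ τ_X ✓.
  U = {32, 34}: f^{-1}(U) = {o, p} ∈ τ_X ✓.
  U = {32, 33, 34}: f^{-1}(U) = {o, p} ∈ τ_X ✓.
Every preimage lies in τ_X, so f IS continuous.


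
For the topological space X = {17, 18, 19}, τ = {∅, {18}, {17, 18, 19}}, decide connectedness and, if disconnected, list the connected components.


(X, τ) is connected.

Find clopen sets (U ∈ τ with X ∖ U ∈ τ):
  U = ∅, X ∖ U = {17, 18, 19} — both open, so U is clopen.
  U = {17, 18, 19}, X ∖ U = ∅ — both open, so U is clopen.
Only trivial clopens (∅ and X) exist, so (X, τ) is connected.
Compute connected components by grouping points that agree on all clopens:
  component: {17, 18, 19}


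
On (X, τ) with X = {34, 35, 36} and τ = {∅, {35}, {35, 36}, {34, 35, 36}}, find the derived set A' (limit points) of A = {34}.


A' = ∅

For each x ∈ X, list the open sets U ∈ τ with x ∈ U, then check whether U ∩ (A ∖ {x}) ≠ ∅ for every such U.
  x = 34: open {34, 35, 36} ∋ x has {34, 35, 36} ∩ (A ∖ {34}) = ∅, so x is NOT a limit point.
  x = 35: open {35} ∋ x has {35} ∩ (A ∖ {35}) = ∅, so x is NOT a limit point.
  x = 36: open {35, 36} ∋ x has {35, 36} ∩ (A ∖ {36}) = ∅, so x is NOT a limit point.
Collecting: A' = ∅.


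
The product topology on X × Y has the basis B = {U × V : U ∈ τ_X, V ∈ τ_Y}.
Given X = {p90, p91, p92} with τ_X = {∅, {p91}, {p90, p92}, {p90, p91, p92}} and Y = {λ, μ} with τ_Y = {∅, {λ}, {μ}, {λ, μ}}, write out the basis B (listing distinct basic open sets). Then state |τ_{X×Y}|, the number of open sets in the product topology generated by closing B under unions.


Basis B = {∅ × ∅, {p91} × {λ}, {p91} × {μ}, {p90, p92} × {λ}, {p90, p92} × {μ}, {p91} × {λ, μ}, {p90, p91, p92} × {λ}, {p90, p91, p92} × {μ}, {p90, p92} × {λ, μ}, {p90, p91, p92} × {λ, μ}}; |τ_{X×Y}| = 16.

Enumerate products U × V with U ∈ τ_X, V ∈ τ_Y (deduplicated):
  ∅ × ∅ = {} (∅)
  {p91} × {λ} = {(p91,λ)}
  {p91} × {μ} = {(p91,μ)}
  {p90, p92} × {λ} = {(p90,λ), (p92,λ)}
  {p90, p92} × {μ} = {(p90,μ), (p92,μ)}
  {p91} × {λ, μ} = {(p91,λ), (p91,μ)}
  {p90, p91, p92} × {λ} = {(p90,λ), (p91,λ), (p92,λ)}
  {p90, p91, p92} × {μ} = {(p90,μ), (p91,μ), (p92,μ)}
  {p90, p92} × {λ, μ} = {(p90,λ), (p90,μ), (p92,λ), (p92,μ)}
  {p90, p91, p92} × {λ, μ} = {(p90,λ), (p90,μ), (p91,λ), (p91,μ), (p92,λ), (p92,μ)}
These 10 distinct sets form the basis B.
Close under arbitrary unions to get τ_{X×Y}; counting gives |τ_{X×Y}| = 16.


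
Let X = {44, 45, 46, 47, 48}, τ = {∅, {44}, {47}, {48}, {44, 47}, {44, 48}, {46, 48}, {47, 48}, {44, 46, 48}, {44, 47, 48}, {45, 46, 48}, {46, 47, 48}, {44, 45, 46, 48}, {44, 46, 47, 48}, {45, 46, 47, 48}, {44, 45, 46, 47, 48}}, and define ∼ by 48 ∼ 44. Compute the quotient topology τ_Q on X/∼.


X/∼ = {[44=48], [45], [46], [47]}; |τ_Q| = 8.

Equivalence classes: [44=48], [45], [46], [47].
Quotient map π: X → X/∼ sends 44 ↦ [44=48], 45 ↦ [45], 46 ↦ [46], 47 ↦ [47], 48 ↦ [44=48].
For each subset V ⊆ X/∼, compute π^{-1}(V) ⊆ X and check whether π^{-1}(V) ∈ τ. V is open in τ_Q iff π^{-1}(V) ∈ τ.
  V = {}: π^{-1}(V) = ∅ ∈ τ ✓.
  V = {[44=48]}: π^{-1}(V) = {44, 48} ∈ τ ✓.
  V = {[45]}: π^{-1}(V) = {45} ∉ τ ✗.
  V = {[44=48], [45]}: π^{-1}(V) = {44, 45, 48} ∉ τ ✗.
  V = {[46]}: π^{-1}(V) = {46} ∉ τ ✗.
  V = {[44=48], [46]}: π^{-1}(V) = {44, 46, 48} ∈ τ ✓.
  V = {[45], [46]}: π^{-1}(V) = {45, 46} ∉ τ ✗.
  V = {[44=48], [45], [46]}: π^{-1}(V) = {44, 45, 46, 48} ∈ τ ✓.
  V = {[47]}: π^{-1}(V) = {47} ∈ τ ✓.
  V = {[44=48], [47]}: π^{-1}(V) = {44, 47, 48} ∈ τ ✓.
  V = {[45], [47]}: π^{-1}(V) = {45, 47} ∉ τ ✗.
  V = {[44=48], [45], [47]}: π^{-1}(V) = {44, 45, 47, 48} ∉ τ ✗.
  V = {[46], [47]}: π^{-1}(V) = {46, 47} ∉ τ ✗.
  V = {[44=48], [46], [47]}: π^{-1}(V) = {44, 46, 47, 48} ∈ τ ✓.
  V = {[45], [46], [47]}: π^{-1}(V) = {45, 46, 47} ∉ τ ✗.
  V = {[44=48], [45], [46], [47]}: π^{-1}(V) = {44, 45, 46, 47, 48} ∈ τ ✓.
Open sets in the quotient: τ_Q = {{}, {[44=48]}, {[44=48], [46]}, {[44=48], [45], [46]}, {[47]}, {[44=48], [47]}, {[44=48], [46], [47]}, {[44=48], [45], [46], [47]}} (8 elements).


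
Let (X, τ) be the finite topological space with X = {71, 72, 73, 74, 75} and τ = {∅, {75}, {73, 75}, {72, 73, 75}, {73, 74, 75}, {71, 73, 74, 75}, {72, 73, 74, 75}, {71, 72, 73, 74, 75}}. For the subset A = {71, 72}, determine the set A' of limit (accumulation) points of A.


A' = ∅

For each x ∈ X, list the open sets U ∈ τ with x ∈ U, then check whether U ∩ (A ∖ {x}) ≠ ∅ for every such U.
  x = 71: open {71, 73, 74, 75} ∋ x has {71, 73, 74, 75} ∩ (A ∖ {71}) = ∅, so x is NOT a limit point.
  x = 72: open {72, 73, 75} ∋ x has {72, 73, 75} ∩ (A ∖ {72}) = ∅, so x is NOT a limit point.
  x = 73: open {73, 75} ∋ x has {73, 75} ∩ (A ∖ {73}) = ∅, so x is NOT a limit point.
  x = 74: open {73, 74, 75} ∋ x has {73, 74, 75} ∩ (A ∖ {74}) = ∅, so x is NOT a limit point.
  x = 75: open {75} ∋ x has {75} ∩ (A ∖ {75}) = ∅, so x is NOT a limit point.
Collecting: A' = ∅.


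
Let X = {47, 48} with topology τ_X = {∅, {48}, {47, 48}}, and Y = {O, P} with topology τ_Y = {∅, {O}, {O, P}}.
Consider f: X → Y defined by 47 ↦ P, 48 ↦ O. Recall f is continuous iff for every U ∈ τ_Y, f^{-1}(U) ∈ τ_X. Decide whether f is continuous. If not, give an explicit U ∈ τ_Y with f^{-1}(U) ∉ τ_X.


f IS continuous.

Compute f^{-1}(U) for each U ∈ τ_Y:
  U = ∅: f^{-1}(U) = ∅ ∈ τ_X ✓.
  U = {O}: f^{-1}(U) = {48} ∈ τ_X ✓.
  U = {O, P}: f^{-1}(U) = {47, 48} ∈ τ_X ✓.
Every preimage lies in τ_X, so f IS continuous.


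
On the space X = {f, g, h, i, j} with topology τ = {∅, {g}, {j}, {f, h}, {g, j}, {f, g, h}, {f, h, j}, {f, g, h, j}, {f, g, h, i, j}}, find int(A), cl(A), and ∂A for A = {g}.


int(A) = {g}, cl(A) = {g, i}, ∂A = {i}.

Closed sets in (X, τ) are complements of opens:
  closed(X, τ) = {∅, {i}, {g, i}, {i, j}, {f, h, i}, {g, i, j}, {f, g, h, i}, {f, h, i, j}, {f, g, h, i, j}}.
int(A) = ⋃ {U ∈ τ : U ⊆ A}. Opens contained in A: ∅, {g}.
Taking the union of these: int(A) = {g}.
cl(A) = ⋂ {C closed : A ⊆ C}. Closed sets containing A: {g, i}, {g, i, j}, {f, g, h, i}, {f, g, h, i, j}.
Intersecting these: cl(A) = {g, i}.
∂A = cl(A) ∖ int(A) = {g, i} ∖ {g} = {i}.


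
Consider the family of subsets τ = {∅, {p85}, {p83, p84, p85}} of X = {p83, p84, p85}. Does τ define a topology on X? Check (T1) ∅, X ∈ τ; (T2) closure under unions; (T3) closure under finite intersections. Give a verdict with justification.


τ IS a topology on X.

Axiom (T1): ∅ ∈ τ? Yes; X ∈ τ? Yes.
Axiom (T2/T3): check pairwise unions and intersections of members of τ.
All pairwise intersections and unions checked — each lies in τ. Therefore τ satisfies (T1), (T2), (T3): it IS a topology on X.


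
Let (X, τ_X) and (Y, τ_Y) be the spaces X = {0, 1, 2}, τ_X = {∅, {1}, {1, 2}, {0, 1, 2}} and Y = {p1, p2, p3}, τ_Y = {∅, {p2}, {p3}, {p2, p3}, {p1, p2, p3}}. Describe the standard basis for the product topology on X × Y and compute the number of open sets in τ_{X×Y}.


Basis B = {∅ × ∅, {1} × {p2}, {1} × {p3}, {1} × {p2, p3}, {1, 2} × {p2}, {1, 2} × {p3}, {0, 1, 2} × {p2}, {0, 1, 2} × {p3}, {1} × {p1, p2, p3}, {1, 2} × {p2, p3}, {0, 1, 2} × {p2, p3}, {1, 2} × {p1, p2, p3}, {0, 1, 2} × {p1, p2, p3}}; |τ_{X×Y}| = 30.

Enumerate products U × V with U ∈ τ_X, V ∈ τ_Y (deduplicated):
  ∅ × ∅ = {} (∅)
  {1} × {p2} = {(1,p2)}
  {1} × {p3} = {(1,p3)}
  {1} × {p2, p3} = {(1,p2), (1,p3)}
  {1, 2} × {p2} = {(1,p2), (2,p2)}
  {1, 2} × {p3} = {(1,p3), (2,p3)}
  {0, 1, 2} × {p2} = {(0,p2), (1,p2), (2,p2)}
  {0, 1, 2} × {p3} = {(0,p3), (1,p3), (2,p3)}
  {1} × {p1, p2, p3} = {(1,p1), (1,p2), (1,p3)}
  {1, 2} × {p2, p3} = {(1,p2), (1,p3), (2,p2), (2,p3)}
  {0, 1, 2} × {p2, p3} = {(0,p2), (0,p3), (1,p2), (1,p3), (2,p2), (2,p3)}
  {1, 2} × {p1, p2, p3} = {(1,p1), (1,p2), (1,p3), (2,p1), (2,p2), (2,p3)}
  {0, 1, 2} × {p1, p2, p3} = {(0,p1), (0,p2), (0,p3), (1,p1), (1,p2), (1,p3), (2,p1), (2,p2), (2,p3)}
These 13 distinct sets form the basis B.
Close under arbitrary unions to get τ_{X×Y}; counting gives |τ_{X×Y}| = 30.


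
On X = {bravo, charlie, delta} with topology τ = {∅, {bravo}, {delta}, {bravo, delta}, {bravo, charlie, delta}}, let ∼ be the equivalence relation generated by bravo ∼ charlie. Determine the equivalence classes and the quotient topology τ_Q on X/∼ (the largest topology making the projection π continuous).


X/∼ = {[bravo=charlie], [delta]}; |τ_Q| = 3.

Equivalence classes: [bravo=charlie], [delta].
Quotient map π: X → X/∼ sends bravo ↦ [bravo=charlie], charlie ↦ [bravo=charlie], delta ↦ [delta].
For each subset V ⊆ X/∼, compute π^{-1}(V) ⊆ X and check whether π^{-1}(V) ∈ τ. V is open in τ_Q iff π^{-1}(V) ∈ τ.
  V = {}: π^{-1}(V) = ∅ ∈ τ ✓.
  V = {[bravo=charlie]}: π^{-1}(V) = {bravo, charlie} ∉ τ ✗.
  V = {[delta]}: π^{-1}(V) = {delta} ∈ τ ✓.
  V = {[bravo=charlie], [delta]}: π^{-1}(V) = {bravo, charlie, delta} ∈ τ ✓.
Open sets in the quotient: τ_Q = {{}, {[delta]}, {[bravo=charlie], [delta]}} (3 elements).


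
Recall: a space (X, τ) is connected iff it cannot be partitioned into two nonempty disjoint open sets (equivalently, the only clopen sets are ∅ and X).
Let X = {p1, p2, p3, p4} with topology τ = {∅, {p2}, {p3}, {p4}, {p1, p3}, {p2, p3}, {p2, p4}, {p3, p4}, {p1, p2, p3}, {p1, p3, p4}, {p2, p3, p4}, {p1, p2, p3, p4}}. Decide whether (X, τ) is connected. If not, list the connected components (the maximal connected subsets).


(X, τ) is disconnected; components = [{p2}, {p4}, {p1, p3}].

Find clopen sets (U ∈ τ with X ∖ U ∈ τ):
  U = ∅, X ∖ U = {p1, p2, p3, p4} — both open, so U is clopen.
  U = {p2}, X ∖ U = {p1, p3, p4} — both open, so U is clopen.
  U = {p4}, X ∖ U = {p1, p2, p3} — both open, so U is clopen.
  U = {p1, p3}, X ∖ U = {p2, p4} — both open, so U is clopen.
  U = {p2, p4}, X ∖ U = {p1, p3} — both open, so U is clopen.
  U = {p1, p2, p3}, X ∖ U = {p4} — both open, so U is clopen.
  U = {p1, p3, p4}, X ∖ U = {p2} — both open, so U is clopen.
  U = {p1, p2, p3, p4}, X ∖ U = ∅ — both open, so U is clopen.
Nontrivial clopen(s) exist: e.g. {p2}. So (X, τ) is disconnected.
Compute connected components by grouping points that agree on all clopens:
  component: {p2}
  component: {p4}
  component: {p1, p3}


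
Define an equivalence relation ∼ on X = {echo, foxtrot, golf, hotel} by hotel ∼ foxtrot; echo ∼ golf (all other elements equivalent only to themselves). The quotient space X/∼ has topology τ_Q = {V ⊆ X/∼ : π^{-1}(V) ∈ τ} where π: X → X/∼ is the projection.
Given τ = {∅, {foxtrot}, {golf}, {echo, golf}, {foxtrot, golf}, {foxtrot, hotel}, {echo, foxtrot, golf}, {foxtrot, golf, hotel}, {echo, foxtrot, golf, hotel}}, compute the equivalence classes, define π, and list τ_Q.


X/∼ = {[echo=golf], [foxtrot=hotel]}; |τ_Q| = 4.

Equivalence classes: [echo=golf], [foxtrot=hotel].
Quotient map π: X → X/∼ sends echo ↦ [echo=golf], foxtrot ↦ [foxtrot=hotel], golf ↦ [echo=golf], hotel ↦ [foxtrot=hotel].
For each subset V ⊆ X/∼, compute π^{-1}(V) ⊆ X and check whether π^{-1}(V) ∈ τ. V is open in τ_Q iff π^{-1}(V) ∈ τ.
  V = {}: π^{-1}(V) = ∅ ∈ τ ✓.
  V = {[echo=golf]}: π^{-1}(V) = {echo, golf} ∈ τ ✓.
  V = {[foxtrot=hotel]}: π^{-1}(V) = {foxtrot, hotel} ∈ τ ✓.
  V = {[echo=golf], [foxtrot=hotel]}: π^{-1}(V) = {echo, foxtrot, golf, hotel} ∈ τ ✓.
Open sets in the quotient: τ_Q = {{}, {[echo=golf]}, {[foxtrot=hotel]}, {[echo=golf], [foxtrot=hotel]}} (4 elements).


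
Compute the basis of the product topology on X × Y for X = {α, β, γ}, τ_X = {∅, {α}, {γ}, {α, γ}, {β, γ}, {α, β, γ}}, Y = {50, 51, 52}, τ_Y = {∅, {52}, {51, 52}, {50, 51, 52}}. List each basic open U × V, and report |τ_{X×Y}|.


Basis B = {∅ × ∅, {α} × {52}, {γ} × {52}, {α} × {51, 52}, {α, γ} × {52}, {β, γ} × {52}, {γ} × {51, 52}, {α} × {50, 51, 52}, {α, β, γ} × {52}, {γ} × {50, 51, 52}, {α, γ} × {51, 52}, {β, γ} × {51, 52}, {α, γ} × {50, 51, 52}, {α, β, γ} × {51, 52}, {β, γ} × {50, 51, 52}, {α, β, γ} × {50, 51, 52}}; |τ_{X×Y}| = 40.

Enumerate products U × V with U ∈ τ_X, V ∈ τ_Y (deduplicated):
  ∅ × ∅ = {} (∅)
  {α} × {52} = {(α,52)}
  {γ} × {52} = {(γ,52)}
  {α} × {51, 52} = {(α,51), (α,52)}
  {α, γ} × {52} = {(α,52), (γ,52)}
  {β, γ} × {52} = {(β,52), (γ,52)}
  {γ} × {51, 52} = {(γ,51), (γ,52)}
  {α} × {50, 51, 52} = {(α,50), (α,51), (α,52)}
  {α, β, γ} × {52} = {(α,52), (β,52), (γ,52)}
  {γ} × {50, 51, 52} = {(γ,50), (γ,51), (γ,52)}
  {α, γ} × {51, 52} = {(α,51), (α,52), (γ,51), (γ,52)}
  {β, γ} × {51, 52} = {(β,51), (β,52), (γ,51), (γ,52)}
  {α, γ} × {50, 51, 52} = {(α,50), (α,51), (α,52), (γ,50), (γ,51), (γ,52)}
  {α, β, γ} × {51, 52} = {(α,51), (α,52), (β,51), (β,52), (γ,51), (γ,52)}
  {β, γ} × {50, 51, 52} = {(β,50), (β,51), (β,52), (γ,50), (γ,51), (γ,52)}
  {α, β, γ} × {50, 51, 52} = {(α,50), (α,51), (α,52), (β,50), (β,51), (β,52), (γ,50), (γ,51), (γ,52)}
These 16 distinct sets form the basis B.
Close under arbitrary unions to get τ_{X×Y}; counting gives |τ_{X×Y}| = 40.


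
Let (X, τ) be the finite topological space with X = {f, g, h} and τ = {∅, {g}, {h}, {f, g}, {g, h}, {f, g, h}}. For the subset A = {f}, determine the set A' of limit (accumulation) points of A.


A' = ∅

For each x ∈ X, list the open sets U ∈ τ with x ∈ U, then check whether U ∩ (A ∖ {x}) ≠ ∅ for every such U.
  x = f: open {f, g} ∋ x has {f, g} ∩ (A ∖ {f}) = ∅, so x is NOT a limit point.
  x = g: open {g} ∋ x has {g} ∩ (A ∖ {g}) = ∅, so x is NOT a limit point.
  x = h: open {h} ∋ x has {h} ∩ (A ∖ {h}) = ∅, so x is NOT a limit point.
Collecting: A' = ∅.


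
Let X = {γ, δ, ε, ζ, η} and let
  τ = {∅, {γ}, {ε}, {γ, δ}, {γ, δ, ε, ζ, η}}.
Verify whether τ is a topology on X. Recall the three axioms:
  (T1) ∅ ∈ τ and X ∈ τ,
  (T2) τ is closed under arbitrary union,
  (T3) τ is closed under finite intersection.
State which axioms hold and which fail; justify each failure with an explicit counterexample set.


τ is NOT a topology on X.

Axiom (T1): ∅ ∈ τ? Yes; X ∈ τ? Yes.
Axiom (T2/T3): check pairwise unions and intersections of members of τ.
Counterexample for (T2): {γ} ∪ {ε} = {γ, ε} ∉ τ. Therefore τ is NOT a topology.


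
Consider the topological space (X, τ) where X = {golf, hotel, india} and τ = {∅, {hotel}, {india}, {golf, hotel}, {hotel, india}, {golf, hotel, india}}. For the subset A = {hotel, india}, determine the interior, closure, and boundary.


int(A) = {hotel, india}, cl(A) = {golf, hotel, india}, ∂A = {golf}.

Closed sets in (X, τ) are complements of opens:
  closed(X, τ) = {∅, {golf}, {india}, {golf, hotel}, {golf, india}, {golf, hotel, india}}.
int(A) = ⋃ {U ∈ τ : U ⊆ A}. Opens contained in A: ∅, {hotel}, {india}, {hotel, india}.
Taking the union of these: int(A) = {hotel, india}.
cl(A) = ⋂ {C closed : A ⊆ C}. Closed sets containing A: {golf, hotel, india}.
Intersecting these: cl(A) = {golf, hotel, india}.
∂A = cl(A) ∖ int(A) = {golf, hotel, india} ∖ {hotel, india} = {golf}.


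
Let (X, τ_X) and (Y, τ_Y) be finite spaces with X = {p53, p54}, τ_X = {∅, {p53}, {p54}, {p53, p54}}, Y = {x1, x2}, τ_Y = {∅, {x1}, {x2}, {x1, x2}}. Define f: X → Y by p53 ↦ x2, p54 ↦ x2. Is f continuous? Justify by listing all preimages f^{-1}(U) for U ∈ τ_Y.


f IS continuous.

Compute f^{-1}(U) for each U ∈ τ_Y:
  U = ∅: f^{-1}(U) = ∅ ∈ τ_X ✓.
  U = {x1}: f^{-1}(U) = ∅ ∈ τ_X ✓.
  U = {x2}: f^{-1}(U) = {p53, p54} ∈ τ_X ✓.
  U = {x1, x2}: f^{-1}(U) = {p53, p54} ∈ τ_X ✓.
Every preimage lies in τ_X, so f IS continuous.


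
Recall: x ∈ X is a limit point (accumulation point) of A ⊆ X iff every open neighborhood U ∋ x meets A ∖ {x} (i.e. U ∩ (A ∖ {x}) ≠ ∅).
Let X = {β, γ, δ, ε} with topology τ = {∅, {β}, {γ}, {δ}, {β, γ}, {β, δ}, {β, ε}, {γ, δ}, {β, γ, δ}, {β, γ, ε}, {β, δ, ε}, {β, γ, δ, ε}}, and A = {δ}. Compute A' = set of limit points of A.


A' = ∅

For each x ∈ X, list the open sets U ∈ τ with x ∈ U, then check whether U ∩ (A ∖ {x}) ≠ ∅ for every such U.
  x = β: open {β} ∋ x has {β} ∩ (A ∖ {β}) = ∅, so x is NOT a limit point.
  x = γ: open {γ} ∋ x has {γ} ∩ (A ∖ {γ}) = ∅, so x is NOT a limit point.
  x = δ: open {δ} ∋ x has {δ} ∩ (A ∖ {δ}) = ∅, so x is NOT a limit point.
  x = ε: open {β, ε} ∋ x has {β, ε} ∩ (A ∖ {ε}) = ∅, so x is NOT a limit point.
Collecting: A' = ∅.


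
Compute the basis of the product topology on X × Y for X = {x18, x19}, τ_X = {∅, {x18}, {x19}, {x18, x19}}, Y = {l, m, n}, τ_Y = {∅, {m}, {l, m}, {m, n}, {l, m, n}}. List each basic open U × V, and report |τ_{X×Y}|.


Basis B = {∅ × ∅, {x18} × {m}, {x19} × {m}, {x18} × {l, m}, {x18} × {m, n}, {x18, x19} × {m}, {x19} × {l, m}, {x19} × {m, n}, {x18} × {l, m, n}, {x19} × {l, m, n}, {x18, x19} × {l, m}, {x18, x19} × {m, n}, {x18, x19} × {l, m, n}}; |τ_{X×Y}| = 25.

Enumerate products U × V with U ∈ τ_X, V ∈ τ_Y (deduplicated):
  ∅ × ∅ = {} (∅)
  {x18} × {m} = {(x18,m)}
  {x19} × {m} = {(x19,m)}
  {x18} × {l, m} = {(x18,l), (x18,m)}
  {x18} × {m, n} = {(x18,m), (x18,n)}
  {x18, x19} × {m} = {(x18,m), (x19,m)}
  {x19} × {l, m} = {(x19,l), (x19,m)}
  {x19} × {m, n} = {(x19,m), (x19,n)}
  {x18} × {l, m, n} = {(x18,l), (x18,m), (x18,n)}
  {x19} × {l, m, n} = {(x19,l), (x19,m), (x19,n)}
  {x18, x19} × {l, m} = {(x18,l), (x18,m), (x19,l), (x19,m)}
  {x18, x19} × {m, n} = {(x18,m), (x18,n), (x19,m), (x19,n)}
  {x18, x19} × {l, m, n} = {(x18,l), (x18,m), (x18,n), (x19,l), (x19,m), (x19,n)}
These 13 distinct sets form the basis B.
Close under arbitrary unions to get τ_{X×Y}; counting gives |τ_{X×Y}| = 25.


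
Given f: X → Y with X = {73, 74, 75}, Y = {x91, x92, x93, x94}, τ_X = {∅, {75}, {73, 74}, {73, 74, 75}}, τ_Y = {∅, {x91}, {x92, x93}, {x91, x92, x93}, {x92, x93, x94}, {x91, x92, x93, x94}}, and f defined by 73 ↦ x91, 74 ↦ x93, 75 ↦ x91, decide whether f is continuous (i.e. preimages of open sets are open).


f is NOT continuous.

Compute f^{-1}(U) for each U ∈ τ_Y:
  U = ∅: f^{-1}(U) = ∅ ∈ τ_X ✓.
  U = {x91}: f^{-1}(U) = {73, 75} ∉ τ_X ✗.
  U = {x92, x93}: f^{-1}(U) = {74} ∉ τ_X ✗.
  U = {x91, x92, x93}: f^{-1}(U) = {73, 74, 75} ∈ τ_X ✓.
  U = {x92, x93, x94}: f^{-1}(U) = {74} ∉ τ_X ✗.
  U = {x91, x92, x93, x94}: f^{-1}(U) = {73, 74, 75} ∈ τ_X ✓.
Found U = {x91} with f^{-1}(U) = {73, 75} not in τ_X. Therefore f is NOT continuous.


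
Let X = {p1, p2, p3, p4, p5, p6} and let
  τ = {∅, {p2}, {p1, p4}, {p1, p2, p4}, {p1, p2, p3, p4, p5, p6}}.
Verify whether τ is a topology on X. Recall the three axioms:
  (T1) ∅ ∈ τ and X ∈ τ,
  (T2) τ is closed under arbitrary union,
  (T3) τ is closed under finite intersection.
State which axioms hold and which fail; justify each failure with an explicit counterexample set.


τ IS a topology on X.

Axiom (T1): ∅ ∈ τ? Yes; X ∈ τ? Yes.
Axiom (T2/T3): check pairwise unions and intersections of members of τ.
All pairwise intersections and unions checked — each lies in τ. Therefore τ satisfies (T1), (T2), (T3): it IS a topology on X.


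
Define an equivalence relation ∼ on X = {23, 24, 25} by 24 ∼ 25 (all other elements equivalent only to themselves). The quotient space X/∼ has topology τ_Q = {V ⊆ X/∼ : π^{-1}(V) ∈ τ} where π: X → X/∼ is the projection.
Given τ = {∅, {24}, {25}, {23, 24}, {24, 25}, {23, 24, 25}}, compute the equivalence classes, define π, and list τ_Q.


X/∼ = {[23], [24=25]}; |τ_Q| = 3.

Equivalence classes: [23], [24=25].
Quotient map π: X → X/∼ sends 23 ↦ [23], 24 ↦ [24=25], 25 ↦ [24=25].
For each subset V ⊆ X/∼, compute π^{-1}(V) ⊆ X and check whether π^{-1}(V) ∈ τ. V is open in τ_Q iff π^{-1}(V) ∈ τ.
  V = {}: π^{-1}(V) = ∅ ∈ τ ✓.
  V = {[23]}: π^{-1}(V) = {23} ∉ τ ✗.
  V = {[24=25]}: π^{-1}(V) = {24, 25} ∈ τ ✓.
  V = {[23], [24=25]}: π^{-1}(V) = {23, 24, 25} ∈ τ ✓.
Open sets in the quotient: τ_Q = {{}, {[24=25]}, {[23], [24=25]}} (3 elements).


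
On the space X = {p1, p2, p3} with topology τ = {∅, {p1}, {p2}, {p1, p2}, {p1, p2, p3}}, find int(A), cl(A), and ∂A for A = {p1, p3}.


int(A) = {p1}, cl(A) = {p1, p3}, ∂A = {p3}.

Closed sets in (X, τ) are complements of opens:
  closed(X, τ) = {∅, {p3}, {p1, p3}, {p2, p3}, {p1, p2, p3}}.
int(A) = ⋃ {U ∈ τ : U ⊆ A}. Opens contained in A: ∅, {p1}.
Taking the union of these: int(A) = {p1}.
cl(A) = ⋂ {C closed : A ⊆ C}. Closed sets containing A: {p1, p3}, {p1, p2, p3}.
Intersecting these: cl(A) = {p1, p3}.
∂A = cl(A) ∖ int(A) = {p1, p3} ∖ {p1} = {p3}.


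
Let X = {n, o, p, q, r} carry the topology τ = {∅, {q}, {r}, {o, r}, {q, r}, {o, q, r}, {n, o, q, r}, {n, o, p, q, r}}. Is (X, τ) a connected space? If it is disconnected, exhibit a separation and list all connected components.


(X, τ) is connected.

Find clopen sets (U ∈ τ with X ∖ U ∈ τ):
  U = ∅, X ∖ U = {n, o, p, q, r} — both open, so U is clopen.
  U = {n, o, p, q, r}, X ∖ U = ∅ — both open, so U is clopen.
Only trivial clopens (∅ and X) exist, so (X, τ) is connected.
Compute connected components by grouping points that agree on all clopens:
  component: {n, o, p, q, r}


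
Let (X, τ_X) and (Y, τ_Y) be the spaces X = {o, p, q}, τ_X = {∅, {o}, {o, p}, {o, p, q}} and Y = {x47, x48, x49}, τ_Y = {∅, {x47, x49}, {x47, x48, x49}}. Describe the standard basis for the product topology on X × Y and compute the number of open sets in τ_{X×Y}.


Basis B = {∅ × ∅, {o} × {x47, x49}, {o} × {x47, x48, x49}, {o, p} × {x47, x49}, {o, p} × {x47, x48, x49}, {o, p, q} × {x47, x49}, {o, p, q} × {x47, x48, x49}}; |τ_{X×Y}| = 10.

Enumerate products U × V with U ∈ τ_X, V ∈ τ_Y (deduplicated):
  ∅ × ∅ = {} (∅)
  {o} × {x47, x49} = {(o,x47), (o,x49)}
  {o} × {x47, x48, x49} = {(o,x47), (o,x48), (o,x49)}
  {o, p} × {x47, x49} = {(o,x47), (o,x49), (p,x47), (p,x49)}
  {o, p} × {x47, x48, x49} = {(o,x47), (o,x48), (o,x49), (p,x47), (p,x48), (p,x49)}
  {o, p, q} × {x47, x49} = {(o,x47), (o,x49), (p,x47), (p,x49), (q,x47), (q,x49)}
  {o, p, q} × {x47, x48, x49} = {(o,x47), (o,x48), (o,x49), (p,x47), (p,x48), (p,x49), (q,x47), (q,x48), (q,x49)}
These 7 distinct sets form the basis B.
Close under arbitrary unions to get τ_{X×Y}; counting gives |τ_{X×Y}| = 10.


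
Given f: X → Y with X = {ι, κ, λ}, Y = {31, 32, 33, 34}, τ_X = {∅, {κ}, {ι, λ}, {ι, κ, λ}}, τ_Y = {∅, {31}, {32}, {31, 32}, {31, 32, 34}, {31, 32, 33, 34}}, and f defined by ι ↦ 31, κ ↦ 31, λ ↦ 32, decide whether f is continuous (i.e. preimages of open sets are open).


f is NOT continuous.

Compute f^{-1}(U) for each U ∈ τ_Y:
  U = ∅: f^{-1}(U) = ∅ ∈ τ_X ✓.
  U = {31}: f^{-1}(U) = {ι, κ} ∉ τ_X ✗.
  U = {32}: f^{-1}(U) = {λ} ∉ τ_X ✗.
  U = {31, 32}: f^{-1}(U) = {ι, κ, λ} ∈ τ_X ✓.
  U = {31, 32, 34}: f^{-1}(U) = {ι, κ, λ} ∈ τ_X ✓.
  U = {31, 32, 33, 34}: f^{-1}(U) = {ι, κ, λ} ∈ τ_X ✓.
Found U = {31} with f^{-1}(U) = {ι, κ} not in τ_X. Therefore f is NOT continuous.


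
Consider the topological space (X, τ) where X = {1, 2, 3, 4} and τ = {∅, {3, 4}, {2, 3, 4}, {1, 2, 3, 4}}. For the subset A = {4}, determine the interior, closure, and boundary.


int(A) = ∅, cl(A) = {1, 2, 3, 4}, ∂A = {1, 2, 3, 4}.

Closed sets in (X, τ) are complements of opens:
  closed(X, τ) = {∅, {1}, {1, 2}, {1, 2, 3, 4}}.
int(A) = ⋃ {U ∈ τ : U ⊆ A}. Opens contained in A: ∅.
Taking the union of these: int(A) = ∅.
cl(A) = ⋂ {C closed : A ⊆ C}. Closed sets containing A: {1, 2, 3, 4}.
Intersecting these: cl(A) = {1, 2, 3, 4}.
∂A = cl(A) ∖ int(A) = {1, 2, 3, 4} ∖ ∅ = {1, 2, 3, 4}.


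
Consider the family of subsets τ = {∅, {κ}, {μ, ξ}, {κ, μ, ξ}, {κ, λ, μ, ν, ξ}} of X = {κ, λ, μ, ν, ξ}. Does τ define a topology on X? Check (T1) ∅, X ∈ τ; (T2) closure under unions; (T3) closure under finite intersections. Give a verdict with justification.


τ IS a topology on X.

Axiom (T1): ∅ ∈ τ? Yes; X ∈ τ? Yes.
Axiom (T2/T3): check pairwise unions and intersections of members of τ.
All pairwise intersections and unions checked — each lies in τ. Therefore τ satisfies (T1), (T2), (T3): it IS a topology on X.


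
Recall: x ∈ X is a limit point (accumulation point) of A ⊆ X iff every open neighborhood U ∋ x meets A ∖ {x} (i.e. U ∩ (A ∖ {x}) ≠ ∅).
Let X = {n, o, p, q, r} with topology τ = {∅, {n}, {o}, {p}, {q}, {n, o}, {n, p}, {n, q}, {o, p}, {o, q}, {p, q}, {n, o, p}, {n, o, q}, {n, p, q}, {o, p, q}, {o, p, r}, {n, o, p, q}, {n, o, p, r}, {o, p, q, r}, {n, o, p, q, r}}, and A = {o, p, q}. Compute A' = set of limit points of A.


A' = {r}

For each x ∈ X, list the open sets U ∈ τ with x ∈ U, then check whether U ∩ (A ∖ {x}) ≠ ∅ for every such U.
  x = n: open {n} ∋ x has {n} ∩ (A ∖ {n}) = ∅, so x is NOT a limit point.
  x = o: open {o} ∋ x has {o} ∩ (A ∖ {o}) = ∅, so x is NOT a limit point.
  x = p: open {p} ∋ x has {p} ∩ (A ∖ {p}) = ∅, so x is NOT a limit point.
  x = q: open {q} ∋ x has {q} ∩ (A ∖ {q}) = ∅, so x is NOT a limit point.
  x = r: opens ∋ x are {o, p, r}, {n, o, p, r}, {o, p, q, r}, {n, o, p, q, r}; each meets A ∖ {r}, so x IS a limit point.
Collecting: A' = {r}.


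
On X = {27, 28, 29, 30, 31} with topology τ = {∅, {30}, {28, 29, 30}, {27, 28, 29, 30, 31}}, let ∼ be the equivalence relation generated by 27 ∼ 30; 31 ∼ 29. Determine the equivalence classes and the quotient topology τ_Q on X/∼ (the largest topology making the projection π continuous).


X/∼ = {[27=30], [28], [29=31]}; |τ_Q| = 2.

Equivalence classes: [27=30], [28], [29=31].
Quotient map π: X → X/∼ sends 27 ↦ [27=30], 28 ↦ [28], 29 ↦ [29=31], 30 ↦ [27=30], 31 ↦ [29=31].
For each subset V ⊆ X/∼, compute π^{-1}(V) ⊆ X and check whether π^{-1}(V) ∈ τ. V is open in τ_Q iff π^{-1}(V) ∈ τ.
  V = {}: π^{-1}(V) = ∅ ∈ τ ✓.
  V = {[27=30]}: π^{-1}(V) = {27, 30} ∉ τ ✗.
  V = {[28]}: π^{-1}(V) = {28} ∉ τ ✗.
  V = {[27=30], [28]}: π^{-1}(V) = {27, 28, 30} ∉ τ ✗.
  V = {[29=31]}: π^{-1}(V) = {29, 31} ∉ τ ✗.
  V = {[27=30], [29=31]}: π^{-1}(V) = {27, 29, 30, 31} ∉ τ ✗.
  V = {[28], [29=31]}: π^{-1}(V) = {28, 29, 31} ∉ τ ✗.
  V = {[27=30], [28], [29=31]}: π^{-1}(V) = {27, 28, 29, 30, 31} ∈ τ ✓.
Open sets in the quotient: τ_Q = {{}, {[27=30], [28], [29=31]}} (2 elements).


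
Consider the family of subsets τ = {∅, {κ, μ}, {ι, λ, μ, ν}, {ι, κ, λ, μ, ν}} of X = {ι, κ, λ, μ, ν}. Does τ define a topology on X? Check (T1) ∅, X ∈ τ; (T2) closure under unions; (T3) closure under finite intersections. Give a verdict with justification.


τ is NOT a topology on X.

Axiom (T1): ∅ ∈ τ? Yes; X ∈ τ? Yes.
Axiom (T2/T3): check pairwise unions and intersections of members of τ.
Counterexample for (T3): {κ, μ} ∩ {ι, λ, μ, ν} = {μ} ∉ τ. Therefore τ is NOT a topology.


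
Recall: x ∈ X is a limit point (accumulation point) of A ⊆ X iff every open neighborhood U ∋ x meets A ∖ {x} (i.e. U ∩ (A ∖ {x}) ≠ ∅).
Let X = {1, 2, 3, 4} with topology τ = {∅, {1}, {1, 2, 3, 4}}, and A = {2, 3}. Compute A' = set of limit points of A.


A' = {2, 3, 4}

For each x ∈ X, list the open sets U ∈ τ with x ∈ U, then check whether U ∩ (A ∖ {x}) ≠ ∅ for every such U.
  x = 1: open {1} ∋ x has {1} ∩ (A ∖ {1}) = ∅, so x is NOT a limit point.
  x = 2: opens ∋ x are {1, 2, 3, 4}; each meets A ∖ {2}, so x IS a limit point.
  x = 3: opens ∋ x are {1, 2, 3, 4}; each meets A ∖ {3}, so x IS a limit point.
  x = 4: opens ∋ x are {1, 2, 3, 4}; each meets A ∖ {4}, so x IS a limit point.
Collecting: A' = {2, 3, 4}.


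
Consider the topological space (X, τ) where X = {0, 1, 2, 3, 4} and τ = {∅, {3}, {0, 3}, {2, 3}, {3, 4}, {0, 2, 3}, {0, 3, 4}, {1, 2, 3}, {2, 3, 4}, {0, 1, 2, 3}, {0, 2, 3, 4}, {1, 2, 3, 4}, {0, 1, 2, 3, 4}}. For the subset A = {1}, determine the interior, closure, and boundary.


int(A) = ∅, cl(A) = {1}, ∂A = {1}.

Closed sets in (X, τ) are complements of opens:
  closed(X, τ) = {∅, {0}, {1}, {4}, {0, 1}, {0, 4}, {1, 2}, {1, 4}, {0, 1, 2}, {0, 1, 4}, {1, 2, 4}, {0, 1, 2, 4}, {0, 1, 2, 3, 4}}.
int(A) = ⋃ {U ∈ τ : U ⊆ A}. Opens contained in A: ∅.
Taking the union of these: int(A) = ∅.
cl(A) = ⋂ {C closed : A ⊆ C}. Closed sets containing A: {1}, {0, 1}, {1, 2}, {1, 4}, {0, 1, 2}, {0, 1, 4}, {1, 2, 4}, {0, 1, 2, 4}, {0, 1, 2, 3, 4}.
Intersecting these: cl(A) = {1}.
∂A = cl(A) ∖ int(A) = {1} ∖ ∅ = {1}.


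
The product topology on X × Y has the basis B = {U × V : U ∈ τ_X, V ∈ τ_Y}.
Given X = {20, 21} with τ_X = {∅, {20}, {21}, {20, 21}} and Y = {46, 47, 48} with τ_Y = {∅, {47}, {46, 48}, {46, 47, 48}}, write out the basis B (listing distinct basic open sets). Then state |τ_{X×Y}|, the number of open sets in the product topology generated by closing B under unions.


Basis B = {∅ × ∅, {20} × {47}, {21} × {47}, {20} × {46, 48}, {20, 21} × {47}, {21} × {46, 48}, {20} × {46, 47, 48}, {21} × {46, 47, 48}, {20, 21} × {46, 48}, {20, 21} × {46, 47, 48}}; |τ_{X×Y}| = 16.

Enumerate products U × V with U ∈ τ_X, V ∈ τ_Y (deduplicated):
  ∅ × ∅ = {} (∅)
  {20} × {47} = {(20,47)}
  {21} × {47} = {(21,47)}
  {20} × {46, 48} = {(20,46), (20,48)}
  {20, 21} × {47} = {(20,47), (21,47)}
  {21} × {46, 48} = {(21,46), (21,48)}
  {20} × {46, 47, 48} = {(20,46), (20,47), (20,48)}
  {21} × {46, 47, 48} = {(21,46), (21,47), (21,48)}
  {20, 21} × {46, 48} = {(20,46), (20,48), (21,46), (21,48)}
  {20, 21} × {46, 47, 48} = {(20,46), (20,47), (20,48), (21,46), (21,47), (21,48)}
These 10 distinct sets form the basis B.
Close under arbitrary unions to get τ_{X×Y}; counting gives |τ_{X×Y}| = 16.


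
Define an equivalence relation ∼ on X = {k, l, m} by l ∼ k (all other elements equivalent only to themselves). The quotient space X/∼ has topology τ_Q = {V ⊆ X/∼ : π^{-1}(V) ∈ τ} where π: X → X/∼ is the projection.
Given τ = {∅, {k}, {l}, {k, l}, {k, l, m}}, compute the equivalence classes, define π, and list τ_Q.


X/∼ = {[k=l], [m]}; |τ_Q| = 3.

Equivalence classes: [k=l], [m].
Quotient map π: X → X/∼ sends k ↦ [k=l], l ↦ [k=l], m ↦ [m].
For each subset V ⊆ X/∼, compute π^{-1}(V) ⊆ X and check whether π^{-1}(V) ∈ τ. V is open in τ_Q iff π^{-1}(V) ∈ τ.
  V = {}: π^{-1}(V) = ∅ ∈ τ ✓.
  V = {[k=l]}: π^{-1}(V) = {k, l} ∈ τ ✓.
  V = {[m]}: π^{-1}(V) = {m} ∉ τ ✗.
  V = {[k=l], [m]}: π^{-1}(V) = {k, l, m} ∈ τ ✓.
Open sets in the quotient: τ_Q = {{}, {[k=l]}, {[k=l], [m]}} (3 elements).


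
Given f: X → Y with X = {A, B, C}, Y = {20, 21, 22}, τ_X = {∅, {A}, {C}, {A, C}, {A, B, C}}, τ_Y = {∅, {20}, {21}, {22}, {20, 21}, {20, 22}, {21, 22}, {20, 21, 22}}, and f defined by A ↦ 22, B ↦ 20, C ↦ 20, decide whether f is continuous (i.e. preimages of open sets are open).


f is NOT continuous.

Compute f^{-1}(U) for each U ∈ τ_Y:
  U = ∅: f^{-1}(U) = ∅ ∈ τ_X ✓.
  U = {20}: f^{-1}(U) = {B, C} ∉ τ_X ✗.
  U = {21}: f^{-1}(U) = ∅ ∈ τ_X ✓.
  U = {22}: f^{-1}(U) = {A} ∈ τ_X ✓.
  U = {20, 21}: f^{-1}(U) = {B, C} ∉ τ_X ✗.
  U = {20, 22}: f^{-1}(U) = {A, B, C} ∈ τ_X ✓.
  U = {21, 22}: f^{-1}(U) = {A} ∈ τ_X ✓.
  U = {20, 21, 22}: f^{-1}(U) = {A, B, C} ∈ τ_X ✓.
Found U = {20} with f^{-1}(U) = {B, C} not in τ_X. Therefore f is NOT continuous.


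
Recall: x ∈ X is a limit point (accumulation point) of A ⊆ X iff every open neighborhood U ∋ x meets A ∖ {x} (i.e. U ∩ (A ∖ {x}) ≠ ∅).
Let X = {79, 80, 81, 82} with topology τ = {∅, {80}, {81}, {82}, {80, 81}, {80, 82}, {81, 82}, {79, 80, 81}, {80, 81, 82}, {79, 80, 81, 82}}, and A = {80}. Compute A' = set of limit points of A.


A' = {79}

For each x ∈ X, list the open sets U ∈ τ with x ∈ U, then check whether U ∩ (A ∖ {x}) ≠ ∅ for every such U.
  x = 79: opens ∋ x are {79, 80, 81}, {79, 80, 81, 82}; each meets A ∖ {79}, so x IS a limit point.
  x = 80: open {80} ∋ x has {80} ∩ (A ∖ {80}) = ∅, so x is NOT a limit point.
  x = 81: open {81} ∋ x has {81} ∩ (A ∖ {81}) = ∅, so x is NOT a limit point.
  x = 82: open {82} ∋ x has {82} ∩ (A ∖ {82}) = ∅, so x is NOT a limit point.
Collecting: A' = {79}.


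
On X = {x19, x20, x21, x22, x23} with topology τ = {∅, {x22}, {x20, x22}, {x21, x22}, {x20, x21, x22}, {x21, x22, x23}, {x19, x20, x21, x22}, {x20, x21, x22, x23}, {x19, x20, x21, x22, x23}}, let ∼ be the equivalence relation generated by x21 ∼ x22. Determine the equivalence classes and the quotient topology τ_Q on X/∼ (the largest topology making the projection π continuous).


X/∼ = {[x19], [x20], [x21=x22], [x23]}; |τ_Q| = 7.

Equivalence classes: [x19], [x20], [x21=x22], [x23].
Quotient map π: X → X/∼ sends x19 ↦ [x19], x20 ↦ [x20], x21 ↦ [x21=x22], x22 ↦ [x21=x22], x23 ↦ [x23].
For each subset V ⊆ X/∼, compute π^{-1}(V) ⊆ X and check whether π^{-1}(V) ∈ τ. V is open in τ_Q iff π^{-1}(V) ∈ τ.
  V = {}: π^{-1}(V) = ∅ ∈ τ ✓.
  V = {[x19]}: π^{-1}(V) = {x19} ∉ τ ✗.
  V = {[x20]}: π^{-1}(V) = {x20} ∉ τ ✗.
  V = {[x19], [x20]}: π^{-1}(V) = {x19, x20} ∉ τ ✗.
  V = {[x21=x22]}: π^{-1}(V) = {x21, x22} ∈ τ ✓.
  V = {[x19], [x21=x22]}: π^{-1}(V) = {x19, x21, x22} ∉ τ ✗.
  V = {[x20], [x21=x22]}: π^{-1}(V) = {x20, x21, x22} ∈ τ ✓.
  V = {[x19], [x20], [x21=x22]}: π^{-1}(V) = {x19, x20, x21, x22} ∈ τ ✓.
  V = {[x23]}: π^{-1}(V) = {x23} ∉ τ ✗.
  V = {[x19], [x23]}: π^{-1}(V) = {x19, x23} ∉ τ ✗.
  V = {[x20], [x23]}: π^{-1}(V) = {x20, x23} ∉ τ ✗.
  V = {[x19], [x20], [x23]}: π^{-1}(V) = {x19, x20, x23} ∉ τ ✗.
  V = {[x21=x22], [x23]}: π^{-1}(V) = {x21, x22, x23} ∈ τ ✓.
  V = {[x19], [x21=x22], [x23]}: π^{-1}(V) = {x19, x21, x22, x23} ∉ τ ✗.
  V = {[x20], [x21=x22], [x23]}: π^{-1}(V) = {x20, x21, x22, x23} ∈ τ ✓.
  V = {[x19], [x20], [x21=x22], [x23]}: π^{-1}(V) = {x19, x20, x21, x22, x23} ∈ τ ✓.
Open sets in the quotient: τ_Q = {{}, {[x21=x22]}, {[x20], [x21=x22]}, {[x19], [x20], [x21=x22]}, {[x21=x22], [x23]}, {[x20], [x21=x22], [x23]}, {[x19], [x20], [x21=x22], [x23]}} (7 elements).
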